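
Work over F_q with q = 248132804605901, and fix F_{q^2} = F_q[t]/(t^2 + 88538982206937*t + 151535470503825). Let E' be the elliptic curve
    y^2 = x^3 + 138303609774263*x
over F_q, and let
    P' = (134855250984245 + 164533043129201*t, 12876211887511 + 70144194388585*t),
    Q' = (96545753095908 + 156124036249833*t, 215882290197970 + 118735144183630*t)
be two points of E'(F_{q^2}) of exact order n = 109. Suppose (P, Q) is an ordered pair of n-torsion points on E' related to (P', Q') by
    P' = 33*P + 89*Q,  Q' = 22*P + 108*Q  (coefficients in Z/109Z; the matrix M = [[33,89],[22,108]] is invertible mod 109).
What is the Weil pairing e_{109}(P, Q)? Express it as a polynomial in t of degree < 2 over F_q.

Alternating bilinearity on E[109] (values in mu_{109} in F_{248132804605901^2}) gives e(P',Q') = e(P,Q)^det(M).
Hence e(P,Q) = e(P',Q')^{15} where 15 = 80^{-1} mod 109.
Miller loop for e_{109} over F_{248132804605901^2}: bits of 109 = 1101101; 6 double steps + 4 add steps, l/v at each.
Result: e(P',Q') = 201661428454954 + 10547654374756*t.
Thus e_{109}(P,Q) = 5655690298816 + 107322852640785*t.

5655690298816 + 107322852640785*t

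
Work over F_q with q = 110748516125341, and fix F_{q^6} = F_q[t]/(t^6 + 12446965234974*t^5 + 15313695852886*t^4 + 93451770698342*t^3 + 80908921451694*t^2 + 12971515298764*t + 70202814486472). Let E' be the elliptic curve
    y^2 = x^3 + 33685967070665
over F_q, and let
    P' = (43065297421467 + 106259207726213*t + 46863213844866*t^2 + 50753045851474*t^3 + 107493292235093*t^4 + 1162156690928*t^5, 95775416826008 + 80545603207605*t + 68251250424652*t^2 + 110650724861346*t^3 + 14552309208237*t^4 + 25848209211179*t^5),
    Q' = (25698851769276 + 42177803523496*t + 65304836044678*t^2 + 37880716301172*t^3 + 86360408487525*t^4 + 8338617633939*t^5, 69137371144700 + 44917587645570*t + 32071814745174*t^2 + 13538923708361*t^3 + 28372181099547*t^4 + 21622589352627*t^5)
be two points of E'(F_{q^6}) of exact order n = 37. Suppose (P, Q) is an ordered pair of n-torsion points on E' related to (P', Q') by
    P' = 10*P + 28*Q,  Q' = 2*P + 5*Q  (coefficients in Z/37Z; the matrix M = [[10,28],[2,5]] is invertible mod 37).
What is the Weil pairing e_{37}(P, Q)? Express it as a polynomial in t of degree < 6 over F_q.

106256738754292 + 89613072691196*t + 81278314831487*t^2 + 69751411240134*t^3 + 102629028464319*t^4 + 107244201840137*t^5

Since e_{37}(P,P)=e_{37}(Q,Q)=1 and e_{37}(Q,P)=e_{37}(P,Q)^{-1}, expanding e_{37}(10*P + 28*Q,2*P + 5*Q) leaves e(P,Q)^det(M).
Hence e(P,Q) = e(P',Q')^{6} where 6 = 31^{-1} mod 37.
6-bit Miller (100101) on E'/F_{110748516125341} with a'=0, b'=33685967070665: accumulate tangent/chord ratios at Q'+S and P'+S'.
The quotient is 79072514055371 + 34855778478963*t + 339361424501*t^2 + 8145559594618*t^3 + 91502312294147*t^4 + 73895322459086*t^5.
Raise to 6: e(P,Q) = 106256738754292 + 89613072691196*t + 81278314831487*t^2 + 69751411240134*t^3 + 102629028464319*t^4 + 107244201840137*t^5 in mu_{37}.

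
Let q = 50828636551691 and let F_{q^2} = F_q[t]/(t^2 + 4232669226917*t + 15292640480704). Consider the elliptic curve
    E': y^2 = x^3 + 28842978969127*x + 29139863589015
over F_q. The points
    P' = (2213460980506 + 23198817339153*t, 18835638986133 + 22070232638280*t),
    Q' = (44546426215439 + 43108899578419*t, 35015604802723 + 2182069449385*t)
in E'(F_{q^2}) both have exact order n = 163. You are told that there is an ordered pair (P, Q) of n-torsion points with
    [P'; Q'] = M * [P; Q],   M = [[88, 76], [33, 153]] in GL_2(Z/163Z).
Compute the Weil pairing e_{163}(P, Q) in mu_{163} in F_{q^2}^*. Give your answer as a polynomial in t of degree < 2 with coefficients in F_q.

15374594883891 + 9574517673524*t

Alternating bilinearity on E[163] (values in mu_{163} in F_{50828636551691^2}) gives e(P',Q') = e(P,Q)^det(M).
So e_{163}(P,Q) = e_{163}(P',Q')^{14}, since 35*14 = 1 mod 163.
Build f_{163,P'} and f_{163,Q'} via the 8-bit ladder of 163=10100011_2; evaluate at shifted divisors; quotient in F_{50828636551691^2}.
Result: e(P',Q') = 29428464210665 + 8543882816710*t.
Finally e_{163}(P,Q) = 15374594883891 + 9574517673524*t.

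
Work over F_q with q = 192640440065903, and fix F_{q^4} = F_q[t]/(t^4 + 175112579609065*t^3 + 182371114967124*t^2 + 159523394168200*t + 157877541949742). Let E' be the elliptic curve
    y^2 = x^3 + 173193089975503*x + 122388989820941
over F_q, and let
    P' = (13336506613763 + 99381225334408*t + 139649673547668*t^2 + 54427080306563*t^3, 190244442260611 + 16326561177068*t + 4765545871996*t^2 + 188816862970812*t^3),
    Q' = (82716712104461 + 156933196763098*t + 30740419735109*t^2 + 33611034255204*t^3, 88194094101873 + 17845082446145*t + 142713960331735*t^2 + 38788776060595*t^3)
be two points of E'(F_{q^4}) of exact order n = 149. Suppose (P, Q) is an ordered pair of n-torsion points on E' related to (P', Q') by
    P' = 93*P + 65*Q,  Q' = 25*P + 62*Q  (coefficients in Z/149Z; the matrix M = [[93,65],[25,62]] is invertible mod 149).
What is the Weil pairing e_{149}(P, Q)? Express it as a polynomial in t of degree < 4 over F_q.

Under M = [[93,65],[25,62]] in GL_2(Z/149), e_{149}(P',Q') = e_{149}(P,Q)^(93*62-65*25 mod 149).
det(M) mod 149 = 118; its inverse in (Z/149)^* is 24 (check: 118*24 mod 149 = 1).
n = 149 = (10010101)_2 (8 bits, wt 4); accumulate f_{149,P'}(Q'+S)/f_{149,P'}(S) along the 7-step ladder.
Miller gives e_{149}(P',Q') = 40117825026389 + 47024274735509*t + 78113136923585*t^2 + 124925460086481*t^3 in F_{192640440065903^4}.
Raise to 24: e(P,Q) = 134503221388643 + 117118579423435*t + 152798201645615*t^2 + 130957066459112*t^3 in mu_{149}.

134503221388643 + 117118579423435*t + 152798201645615*t^2 + 130957066459112*t^3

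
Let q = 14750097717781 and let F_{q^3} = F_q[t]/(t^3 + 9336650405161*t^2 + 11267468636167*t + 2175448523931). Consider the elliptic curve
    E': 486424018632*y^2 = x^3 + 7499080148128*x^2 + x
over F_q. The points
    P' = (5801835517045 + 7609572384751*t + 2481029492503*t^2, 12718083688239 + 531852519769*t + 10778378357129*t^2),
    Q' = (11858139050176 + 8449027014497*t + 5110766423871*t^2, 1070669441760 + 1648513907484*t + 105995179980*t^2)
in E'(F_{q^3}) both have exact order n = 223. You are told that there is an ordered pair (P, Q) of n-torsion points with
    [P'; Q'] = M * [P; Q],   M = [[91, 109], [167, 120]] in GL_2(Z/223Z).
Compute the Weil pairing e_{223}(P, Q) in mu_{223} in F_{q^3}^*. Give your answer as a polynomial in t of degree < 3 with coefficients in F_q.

7487737819159 + 7046340135746*t + 9367012400548*t^2

e_{223} is bilinear + alternating on E[223], so e_{223}(91*P + 109*Q, 167*P + 120*Q) = e_{223}(P,Q)^(91*120-109*167).
Inverting 76 mod 223: 179. Thus e_{223}(P,Q) = e(P',Q')^{179}.
Montgomery->Weierstrass: x_W = 1637890545493*x+13730940813265, y_W=1637890545493*y on F_{14750097717781}; lands on y^2=x^3+1335673428831.
Build f_{223,P'} and f_{223,Q'} via the 8-bit ladder of 223=11011111_2; evaluate at shifted divisors; quotient in F_{14750097717781^3}.
e_{223}(P',Q') = 12053861404250 + 2413599819056*t + 1721102660483*t^2.
(12053861404250 + 2413599819056*t + 1721102660483*t^2)^{179} mod (14750097717781,f) = 7487737819159 + 7046340135746*t + 9367012400548*t^2.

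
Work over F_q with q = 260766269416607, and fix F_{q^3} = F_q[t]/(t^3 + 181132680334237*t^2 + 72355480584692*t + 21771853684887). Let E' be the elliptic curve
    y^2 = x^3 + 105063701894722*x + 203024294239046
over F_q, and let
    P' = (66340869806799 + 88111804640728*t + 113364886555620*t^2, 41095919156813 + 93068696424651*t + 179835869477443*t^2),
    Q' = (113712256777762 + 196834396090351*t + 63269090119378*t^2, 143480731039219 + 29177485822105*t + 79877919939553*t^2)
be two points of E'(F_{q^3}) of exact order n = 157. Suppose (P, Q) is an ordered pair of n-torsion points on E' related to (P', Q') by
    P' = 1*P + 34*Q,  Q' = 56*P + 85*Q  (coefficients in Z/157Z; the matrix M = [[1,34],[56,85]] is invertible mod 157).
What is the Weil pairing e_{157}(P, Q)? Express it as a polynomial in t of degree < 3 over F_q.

The 157-Weil pairing on E[157] over F_{260766269416607} is alternating-bilinear: e_{157}(P',Q') = e_{157}(P,Q)^det(M).
Hence e(P,Q) = e(P',Q')^{29} where 29 = 65^{-1} mod 157.
Build f_{157,P'} and f_{157,Q'} via the 8-bit ladder of 157=10011101_2; evaluate at shifted divisors; quotient in F_{260766269416607^3}.
e_{157}(P',Q') = 192134318713212 + 118482883623430*t + 90535095435934*t^2.
Raise to 29: e(P,Q) = 2620073024004 + 62252005842090*t + 97108422210379*t^2 in mu_{157}.

2620073024004 + 62252005842090*t + 97108422210379*t^2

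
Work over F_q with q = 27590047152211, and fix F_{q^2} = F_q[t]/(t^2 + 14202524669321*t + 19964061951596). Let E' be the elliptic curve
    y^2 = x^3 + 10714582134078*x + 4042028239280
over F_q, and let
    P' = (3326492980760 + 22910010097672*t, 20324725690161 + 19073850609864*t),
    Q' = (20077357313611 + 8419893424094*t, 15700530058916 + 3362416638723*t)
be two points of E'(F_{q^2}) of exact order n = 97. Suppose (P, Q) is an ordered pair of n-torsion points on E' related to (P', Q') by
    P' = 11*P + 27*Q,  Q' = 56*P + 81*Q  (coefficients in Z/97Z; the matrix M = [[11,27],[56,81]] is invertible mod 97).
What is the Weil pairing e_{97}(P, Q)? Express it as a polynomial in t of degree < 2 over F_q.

Alternating bilinearity on E[97] (values in mu_{97} in F_{27590047152211^2}) gives e(P',Q') = e(P,Q)^det(M).
Hence e(P,Q) = e(P',Q')^{92} where 92 = 58^{-1} mod 97.
Run Miller on y^2=x^3+10714582134078*x+4042028239280 over F_{27590047152211}: ladder 1100001 (7 bits); e = f_P(D_Q)/f_Q(D_P).
So e_{97}(P',Q') = 23654046777036 + 11094984836610*t.
Thus e_{97}(P,Q) = 12023607662308 + 16823644657805*t.

12023607662308 + 16823644657805*t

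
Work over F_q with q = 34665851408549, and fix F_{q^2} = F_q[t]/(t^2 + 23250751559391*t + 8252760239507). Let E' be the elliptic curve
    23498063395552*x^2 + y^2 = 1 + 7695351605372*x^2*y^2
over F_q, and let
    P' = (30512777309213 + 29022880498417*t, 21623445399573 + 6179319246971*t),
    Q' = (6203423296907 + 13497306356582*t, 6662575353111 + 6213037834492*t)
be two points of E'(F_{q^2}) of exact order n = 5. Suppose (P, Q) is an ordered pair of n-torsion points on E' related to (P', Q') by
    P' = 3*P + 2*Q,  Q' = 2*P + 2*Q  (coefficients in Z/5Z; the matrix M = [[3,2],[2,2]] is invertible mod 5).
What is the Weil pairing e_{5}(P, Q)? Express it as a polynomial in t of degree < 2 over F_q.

e_{5} is bilinear + alternating on E[5], so e_{5}(3*P + 2*Q, 2*P + 2*Q) = e_{5}(P,Q)^(3*2-2*2).
Hence e(P,Q) = e(P',Q')^{3} where 3 = 2^{-1} mod 5.
Edwards a_E,d_E -> Montgomery A=9575425989760,B=26818187124732 -> Weierstrass 16477489320276,25019697127987 via alpha=5198902500154,beta=3950677947545.
Double-and-add over 101: 3-1 doublings, 2-1 additions; each step l_{T,T}/v_{2T} or l_{T,P'}/v at Q'+S for random S.
f_P(D_Q)/f_Q(D_P) = 4104279716117 + 18046885652306*t.
e_{5}(P,Q) = (4104279716117 + 18046885652306*t)^{3} = 12627791801616 + 7712262123928*t.

12627791801616 + 7712262123928*t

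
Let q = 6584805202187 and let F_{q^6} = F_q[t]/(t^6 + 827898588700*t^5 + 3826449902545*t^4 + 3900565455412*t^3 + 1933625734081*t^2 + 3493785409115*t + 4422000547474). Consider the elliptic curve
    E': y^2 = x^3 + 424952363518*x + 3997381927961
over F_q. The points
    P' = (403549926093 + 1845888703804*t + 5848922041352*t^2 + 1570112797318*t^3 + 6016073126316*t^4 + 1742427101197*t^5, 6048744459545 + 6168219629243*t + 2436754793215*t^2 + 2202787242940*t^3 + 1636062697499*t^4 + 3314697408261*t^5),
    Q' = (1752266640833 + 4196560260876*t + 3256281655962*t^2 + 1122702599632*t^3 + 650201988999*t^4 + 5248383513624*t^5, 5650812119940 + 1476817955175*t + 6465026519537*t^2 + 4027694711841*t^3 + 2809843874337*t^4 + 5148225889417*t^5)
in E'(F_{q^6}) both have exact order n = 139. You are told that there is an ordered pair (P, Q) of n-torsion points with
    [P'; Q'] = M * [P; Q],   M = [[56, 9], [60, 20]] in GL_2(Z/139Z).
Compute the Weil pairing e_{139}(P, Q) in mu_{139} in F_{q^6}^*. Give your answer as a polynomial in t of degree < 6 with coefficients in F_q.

6466390937016 + 5438205546700*t + 1096435367527*t^2 + 46928627549*t^3 + 6192472050799*t^4 + 1682897030069*t^5

The 139-Weil pairing on E[139] over F_{6584805202187} is alternating-bilinear: e_{139}(P',Q') = e_{139}(P,Q)^det(M).
Hence e(P,Q) = e(P',Q')^{29} where 29 = 24^{-1} mod 139.
n = 139 = (10001011)_2 (8 bits, wt 4); accumulate f_{139,P'}(Q'+S)/f_{139,P'}(S) along the 7-step ladder.
The quotient is 5901155735855 + 5041461242819*t + 819757266124*t^2 + 4816362539831*t^3 + 5695245051471*t^4 + 2820530412910*t^5.
(5901155735855 + 5041461242819*t + 819757266124*t^2 + 4816362539831*t^3 + 5695245051471*t^4 + 2820530412910*t^5)^{29} mod (6584805202187,f) = 6466390937016 + 5438205546700*t + 1096435367527*t^2 + 46928627549*t^3 + 6192472050799*t^4 + 1682897030069*t^5.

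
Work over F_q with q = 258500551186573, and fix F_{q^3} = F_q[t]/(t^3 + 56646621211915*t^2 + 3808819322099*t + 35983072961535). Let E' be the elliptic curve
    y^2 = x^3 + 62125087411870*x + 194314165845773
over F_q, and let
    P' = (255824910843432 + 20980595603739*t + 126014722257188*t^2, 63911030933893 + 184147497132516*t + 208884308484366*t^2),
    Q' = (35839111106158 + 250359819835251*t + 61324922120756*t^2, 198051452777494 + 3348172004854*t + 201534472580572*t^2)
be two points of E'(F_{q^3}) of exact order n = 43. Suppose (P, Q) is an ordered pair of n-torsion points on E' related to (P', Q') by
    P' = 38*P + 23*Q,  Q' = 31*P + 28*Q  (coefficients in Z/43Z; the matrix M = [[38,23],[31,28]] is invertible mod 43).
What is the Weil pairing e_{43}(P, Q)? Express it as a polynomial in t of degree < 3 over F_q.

Since e_{43}(P,P)=e_{43}(Q,Q)=1 and e_{43}(Q,P)=e_{43}(P,Q)^{-1}, expanding e_{43}(38*P + 23*Q,31*P + 28*Q) leaves e(P,Q)^det(M).
Inverting 7 mod 43: 37. Thus e_{43}(P,Q) = e(P',Q')^{37}.
Double-and-add over 101011: 6-1 doublings, 4-1 additions; each step l_{T,T}/v_{2T} or l_{T,P'}/v at Q'+S for random S.
The quotient is 91797914666451 + 73664081727414*t + 239694189478641*t^2.
Hence e(P,Q) = 19824391625115 + 200323851374587*t + 195969615681932*t^2 in F_{258500551186573^3}^*.

19824391625115 + 200323851374587*t + 195969615681932*t^2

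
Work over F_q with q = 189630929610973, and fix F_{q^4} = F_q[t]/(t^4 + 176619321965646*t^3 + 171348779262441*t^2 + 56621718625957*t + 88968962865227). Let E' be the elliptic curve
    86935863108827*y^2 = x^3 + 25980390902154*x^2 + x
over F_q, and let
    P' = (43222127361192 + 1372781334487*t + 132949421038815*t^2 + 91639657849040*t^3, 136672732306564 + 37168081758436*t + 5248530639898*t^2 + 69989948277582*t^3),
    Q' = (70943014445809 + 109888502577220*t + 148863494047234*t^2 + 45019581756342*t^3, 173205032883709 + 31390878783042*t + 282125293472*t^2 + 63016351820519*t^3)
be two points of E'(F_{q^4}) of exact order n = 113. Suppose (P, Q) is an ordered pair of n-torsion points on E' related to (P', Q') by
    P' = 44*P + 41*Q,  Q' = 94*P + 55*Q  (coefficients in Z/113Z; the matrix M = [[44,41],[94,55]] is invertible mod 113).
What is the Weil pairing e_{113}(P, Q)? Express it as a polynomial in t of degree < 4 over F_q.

167020786867406 + 76244952696370*t + 161821187848631*t^2 + 188838235904142*t^3

Alternating bilinearity on E[113] (values in mu_{113} in F_{189630929610973^4}) gives e(P',Q') = e(P,Q)^det(M).
44*55 - 41*94 = -1434; reduced mod 113: det = 35, inverse 42.
(x,y)|->(64651268990460x+163063439642677,64651268990460y) sends E' to y^2=x^3+135223462059397*x+57029095257300.
Run Miller on y^2=x^3+135223462059397*x+57029095257300 over F_{189630929610973}: ladder 1110001 (7 bits); e = f_P(D_Q)/f_Q(D_P).
f_P(D_Q)/f_Q(D_P) = 72390564247360 + 65912593089076*t + 36480711523638*t^2 + 97032243690131*t^3.
Thus e_{113}(P,Q) = 167020786867406 + 76244952696370*t + 161821187848631*t^2 + 188838235904142*t^3.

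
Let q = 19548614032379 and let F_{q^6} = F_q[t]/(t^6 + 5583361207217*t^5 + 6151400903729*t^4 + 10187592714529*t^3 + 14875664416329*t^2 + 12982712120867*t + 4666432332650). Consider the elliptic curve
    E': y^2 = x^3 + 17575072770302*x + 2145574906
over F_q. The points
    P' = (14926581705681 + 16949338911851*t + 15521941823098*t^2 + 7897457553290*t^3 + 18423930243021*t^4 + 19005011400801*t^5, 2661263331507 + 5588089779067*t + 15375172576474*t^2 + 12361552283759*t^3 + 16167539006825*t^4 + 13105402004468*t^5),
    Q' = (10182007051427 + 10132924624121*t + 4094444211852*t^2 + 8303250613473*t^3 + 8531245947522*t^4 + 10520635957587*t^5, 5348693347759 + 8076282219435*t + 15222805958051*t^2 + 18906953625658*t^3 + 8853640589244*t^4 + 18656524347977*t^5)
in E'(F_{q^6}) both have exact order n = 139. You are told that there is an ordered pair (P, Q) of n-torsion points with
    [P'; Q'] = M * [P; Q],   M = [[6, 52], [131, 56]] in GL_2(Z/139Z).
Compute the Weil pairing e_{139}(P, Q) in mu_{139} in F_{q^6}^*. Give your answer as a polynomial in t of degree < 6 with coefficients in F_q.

11847771445565 + 8521498884994*t + 3926364622263*t^2 + 588950282463*t^3 + 17734190100427*t^4 + 1569680510761*t^5

e_{139} is bilinear + alternating on E[139], so e_{139}(6*P + 52*Q, 131*P + 56*Q) = e_{139}(P,Q)^(6*56-52*131).
Hence e(P,Q) = e(P',Q')^{100} where 100 = 57^{-1} mod 139.
Build f_{139,P'} and f_{139,Q'} via the 8-bit ladder of 139=10001011_2; evaluate at shifted divisors; quotient in F_{19548614032379^6}.
f_P(D_Q)/f_Q(D_P) = 11883950507031 + 18702667988153*t + 14185194556291*t^2 + 17265534377762*t^3 + 7780334364786*t^4 + 2315174681390*t^5.
(11883950507031 + 18702667988153*t + 14185194556291*t^2 + 17265534377762*t^3 + 7780334364786*t^4 + 2315174681390*t^5)^{100} mod (19548614032379,f) = 11847771445565 + 8521498884994*t + 3926364622263*t^2 + 588950282463*t^3 + 17734190100427*t^4 + 1569680510761*t^5.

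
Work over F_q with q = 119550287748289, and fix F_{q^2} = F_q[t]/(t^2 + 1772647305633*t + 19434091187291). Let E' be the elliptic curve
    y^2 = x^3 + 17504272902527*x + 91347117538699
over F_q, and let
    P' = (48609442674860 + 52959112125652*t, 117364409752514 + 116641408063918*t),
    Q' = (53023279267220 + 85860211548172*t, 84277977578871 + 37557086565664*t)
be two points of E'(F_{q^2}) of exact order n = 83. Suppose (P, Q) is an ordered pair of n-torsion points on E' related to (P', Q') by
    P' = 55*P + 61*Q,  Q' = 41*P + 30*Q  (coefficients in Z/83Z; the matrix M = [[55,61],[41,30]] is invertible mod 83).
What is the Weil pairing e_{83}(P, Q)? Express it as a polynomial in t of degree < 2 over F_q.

Since e_{83}(P,P)=e_{83}(Q,Q)=1 and e_{83}(Q,P)=e_{83}(P,Q)^{-1}, expanding e_{83}(55*P + 61*Q,41*P + 30*Q) leaves e(P,Q)^det(M).
det(M) mod 83 = 62; its inverse in (Z/83)^* is 79 (check: 62*79 mod 83 = 1).
7-bit Miller (1010011) on E'/F_{119550287748289} with a'=17504272902527, b'=91347117538699: accumulate tangent/chord ratios at Q'+S and P'+S'.
The quotient is 110756025849833 + 65887986040826*t.
Thus e_{83}(P,Q) = 73673848878079 + 70676302730022*t.

73673848878079 + 70676302730022*t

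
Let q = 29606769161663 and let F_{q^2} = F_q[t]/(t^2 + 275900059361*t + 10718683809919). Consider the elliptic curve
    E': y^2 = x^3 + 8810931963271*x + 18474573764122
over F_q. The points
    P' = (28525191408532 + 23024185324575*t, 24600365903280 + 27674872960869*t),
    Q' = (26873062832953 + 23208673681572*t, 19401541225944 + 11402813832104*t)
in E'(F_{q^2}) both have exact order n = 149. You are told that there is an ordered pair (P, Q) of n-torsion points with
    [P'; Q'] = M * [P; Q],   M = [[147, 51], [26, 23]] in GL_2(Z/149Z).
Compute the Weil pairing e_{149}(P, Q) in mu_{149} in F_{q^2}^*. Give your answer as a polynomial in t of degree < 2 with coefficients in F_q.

10973024344149 + 10888039031951*t

e_{149}(aP+bQ,cP+dQ) = e_{149}(P,Q)^(ad-bc); with (a,b,c,d)=(147,51,26,23) this gives the det-149 law.
Inverting 118 mod 149: 24. Thus e_{149}(P,Q) = e(P',Q')^{24}.
Build f_{149,P'} and f_{149,Q'} via the 8-bit ladder of 149=10010101_2; evaluate at shifted divisors; quotient in F_{29606769161663^2}.
e_{149}(P',Q') = 23685613191065 + 7178581520471*t.
Raise to 24: e(P,Q) = 10973024344149 + 10888039031951*t in mu_{149}.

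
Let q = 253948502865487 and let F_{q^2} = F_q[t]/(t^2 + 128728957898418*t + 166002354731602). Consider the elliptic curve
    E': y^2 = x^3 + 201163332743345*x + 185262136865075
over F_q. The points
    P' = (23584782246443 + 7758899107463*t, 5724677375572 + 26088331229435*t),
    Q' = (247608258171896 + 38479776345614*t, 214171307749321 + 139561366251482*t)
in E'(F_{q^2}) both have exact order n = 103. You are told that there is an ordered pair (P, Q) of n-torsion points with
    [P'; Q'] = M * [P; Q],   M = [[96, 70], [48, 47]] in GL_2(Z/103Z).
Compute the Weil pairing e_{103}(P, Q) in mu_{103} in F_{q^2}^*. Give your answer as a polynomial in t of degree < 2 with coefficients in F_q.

e_{103}(aP+bQ,cP+dQ) = e_{103}(P,Q)^(ad-bc); with (a,b,c,d)=(96,70,48,47) this gives the det-103 law.
det M = 96*47 - 70*48 = 1152 = 19 (mod 103); 19^{-1} = 38 (mod 103).
Double-and-add over 1100111: 7-1 doublings, 5-1 additions; each step l_{T,T}/v_{2T} or l_{T,P'}/v at Q'+S for random S.
The quotient is 194244595952158 + 172353171167885*t.
e_{103}(P,Q) = (194244595952158 + 172353171167885*t)^{38} = 153006770743411 + 41335764770290*t.

153006770743411 + 41335764770290*t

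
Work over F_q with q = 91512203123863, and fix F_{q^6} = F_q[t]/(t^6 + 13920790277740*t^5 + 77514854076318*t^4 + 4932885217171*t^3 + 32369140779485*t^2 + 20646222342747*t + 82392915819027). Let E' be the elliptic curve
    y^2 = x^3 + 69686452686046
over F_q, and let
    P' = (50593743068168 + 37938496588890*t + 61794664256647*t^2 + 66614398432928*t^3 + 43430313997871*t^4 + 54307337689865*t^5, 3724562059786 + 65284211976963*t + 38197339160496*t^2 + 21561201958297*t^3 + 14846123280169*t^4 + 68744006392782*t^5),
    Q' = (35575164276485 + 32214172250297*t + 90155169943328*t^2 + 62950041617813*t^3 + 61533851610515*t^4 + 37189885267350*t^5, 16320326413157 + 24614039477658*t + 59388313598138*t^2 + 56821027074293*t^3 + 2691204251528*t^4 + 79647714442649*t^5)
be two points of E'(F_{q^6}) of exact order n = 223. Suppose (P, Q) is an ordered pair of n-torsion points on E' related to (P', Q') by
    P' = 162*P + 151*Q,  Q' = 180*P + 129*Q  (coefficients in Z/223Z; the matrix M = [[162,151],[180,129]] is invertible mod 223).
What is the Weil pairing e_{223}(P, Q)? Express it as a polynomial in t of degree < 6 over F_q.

Under M = [[162,151],[180,129]] in GL_2(Z/223), e_{223}(P',Q') = e_{223}(P,Q)^(162*129-151*180 mod 223).
Hence e(P,Q) = e(P',Q')^{88} where 88 = 185^{-1} mod 223.
8-bit Miller (11011111) on E'/F_{91512203123863} with a'=0, b'=69686452686046: accumulate tangent/chord ratios at Q'+S and P'+S'.
Miller gives e_{223}(P',Q') = 6199428571373 + 70850794063650*t + 43998363091372*t^2 + 86726237767296*t^3 + 26868672156410*t^4 + 79134225410723*t^5 in F_{91512203123863^6}.
Hence e(P,Q) = 44066530554653 + 19782897923391*t + 54596286166410*t^2 + 34603039810686*t^3 + 18590418277903*t^4 + 28443605047473*t^5 in F_{91512203123863^6}^*.

44066530554653 + 19782897923391*t + 54596286166410*t^2 + 34603039810686*t^3 + 18590418277903*t^4 + 28443605047473*t^5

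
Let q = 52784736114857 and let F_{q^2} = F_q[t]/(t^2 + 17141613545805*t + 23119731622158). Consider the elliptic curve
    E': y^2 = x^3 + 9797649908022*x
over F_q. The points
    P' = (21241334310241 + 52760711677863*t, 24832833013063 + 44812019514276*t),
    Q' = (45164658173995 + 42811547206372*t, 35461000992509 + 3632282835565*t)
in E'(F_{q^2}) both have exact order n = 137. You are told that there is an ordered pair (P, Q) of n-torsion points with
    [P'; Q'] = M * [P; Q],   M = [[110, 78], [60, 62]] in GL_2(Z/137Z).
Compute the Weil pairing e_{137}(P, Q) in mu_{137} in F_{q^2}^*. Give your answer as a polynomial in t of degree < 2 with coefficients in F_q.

The 137-Weil pairing on E[137] over F_{52784736114857} is alternating-bilinear: e_{137}(P',Q') = e_{137}(P,Q)^det(M).
Hence e(P,Q) = e(P',Q')^{108} where 108 = 85^{-1} mod 137.
Double-and-add over 10001001: 8-1 doublings, 3-1 additions; each step l_{T,T}/v_{2T} or l_{T,P'}/v at Q'+S for random S.
Result: e(P',Q') = 35027212497408 + 24112617951859*t.
(35027212497408 + 24112617951859*t)^{108} mod (52784736114857,f) = 4037557095765 + 5993057253359*t.

4037557095765 + 5993057253359*t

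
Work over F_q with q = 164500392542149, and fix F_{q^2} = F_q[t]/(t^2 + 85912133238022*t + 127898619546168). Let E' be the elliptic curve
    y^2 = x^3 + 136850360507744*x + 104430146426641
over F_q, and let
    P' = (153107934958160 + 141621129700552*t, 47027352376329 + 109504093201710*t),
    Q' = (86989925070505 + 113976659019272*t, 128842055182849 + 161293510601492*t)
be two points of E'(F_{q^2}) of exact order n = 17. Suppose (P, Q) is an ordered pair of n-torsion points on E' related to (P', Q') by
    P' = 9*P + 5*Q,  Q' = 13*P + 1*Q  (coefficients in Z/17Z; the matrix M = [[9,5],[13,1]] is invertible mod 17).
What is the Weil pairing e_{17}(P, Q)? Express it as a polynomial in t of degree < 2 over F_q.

The 17-Weil pairing on E[17] over F_{164500392542149} is alternating-bilinear: e_{17}(P',Q') = e_{17}(P,Q)^det(M).
det M = 9*1 - 5*13 = -56 = 12 (mod 17); 12^{-1} = 10 (mod 17).
Run Miller on y^2=x^3+136850360507744*x+104430146426641 over F_{164500392542149}: ladder 10001 (5 bits); e = f_P(D_Q)/f_Q(D_P).
Result: e(P',Q') = 35145784733596 + 29063239908825*t.
Thus e_{17}(P,Q) = 133691408843284 + 93355503807947*t.

133691408843284 + 93355503807947*t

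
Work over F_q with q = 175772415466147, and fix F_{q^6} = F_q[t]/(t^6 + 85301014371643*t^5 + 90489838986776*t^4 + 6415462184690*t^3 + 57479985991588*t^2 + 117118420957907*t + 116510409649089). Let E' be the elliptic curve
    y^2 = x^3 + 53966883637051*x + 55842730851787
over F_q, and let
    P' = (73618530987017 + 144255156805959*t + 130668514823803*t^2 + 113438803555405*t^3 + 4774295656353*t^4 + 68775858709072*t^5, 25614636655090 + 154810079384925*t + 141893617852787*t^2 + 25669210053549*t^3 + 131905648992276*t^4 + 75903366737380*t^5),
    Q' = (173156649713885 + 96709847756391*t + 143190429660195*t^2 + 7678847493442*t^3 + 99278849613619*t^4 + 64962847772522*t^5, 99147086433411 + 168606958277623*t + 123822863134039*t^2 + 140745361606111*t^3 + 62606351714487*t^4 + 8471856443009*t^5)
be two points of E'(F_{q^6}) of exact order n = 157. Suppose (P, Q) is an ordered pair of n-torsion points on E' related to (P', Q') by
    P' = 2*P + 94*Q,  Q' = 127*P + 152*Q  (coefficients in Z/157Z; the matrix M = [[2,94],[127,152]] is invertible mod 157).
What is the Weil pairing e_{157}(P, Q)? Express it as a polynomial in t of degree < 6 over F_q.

Alternating bilinearity on E[157] (values in mu_{157} in F_{175772415466147^6}) gives e(P',Q') = e(P,Q)^det(M).
Inverting 141 mod 157: 49. Thus e_{157}(P,Q) = e(P',Q')^{49}.
Double-and-add over 10011101: 8-1 doublings, 5-1 additions; each step l_{T,T}/v_{2T} or l_{T,P'}/v at Q'+S for random S.
Miller gives e_{157}(P',Q') = 86830022979106 + 61982344942190*t + 77882542215004*t^2 + 158272270132084*t^3 + 151491979500580*t^4 + 99109747011869*t^5 in F_{175772415466147^6}.
e_{157}(P,Q) = (86830022979106 + 61982344942190*t + 77882542215004*t^2 + 158272270132084*t^3 + 151491979500580*t^4 + 99109747011869*t^5)^{49} = 34864398791873 + 174333597822902*t + 153869354322185*t^2 + 137285774749918*t^3 + 134749014555657*t^4 + 66747208640979*t^5.

34864398791873 + 174333597822902*t + 153869354322185*t^2 + 137285774749918*t^3 + 134749014555657*t^4 + 66747208640979*t^5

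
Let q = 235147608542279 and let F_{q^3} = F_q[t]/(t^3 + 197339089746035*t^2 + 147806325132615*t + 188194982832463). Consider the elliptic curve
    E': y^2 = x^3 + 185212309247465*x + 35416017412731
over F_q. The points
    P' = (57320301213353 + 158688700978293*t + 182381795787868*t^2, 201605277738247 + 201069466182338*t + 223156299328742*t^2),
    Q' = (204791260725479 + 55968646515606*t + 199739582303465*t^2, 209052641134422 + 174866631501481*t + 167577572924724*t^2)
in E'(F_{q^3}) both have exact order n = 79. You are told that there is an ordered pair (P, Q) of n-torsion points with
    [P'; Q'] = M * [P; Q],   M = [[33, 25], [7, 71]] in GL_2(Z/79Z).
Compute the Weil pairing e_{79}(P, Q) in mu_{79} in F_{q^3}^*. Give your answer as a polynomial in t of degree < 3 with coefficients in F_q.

Alternating bilinearity on E[79] (values in mu_{79} in F_{235147608542279^3}) gives e(P',Q') = e(P,Q)^det(M).
So e_{79}(P,Q) = e_{79}(P',Q')^{70}, since 35*70 = 1 mod 79.
7-bit Miller (1001111) on E'/F_{235147608542279} with a'=185212309247465, b'=35416017412731: accumulate tangent/chord ratios at Q'+S and P'+S'.
The quotient is 120895066931634 + 49695850086530*t + 96521603477711*t^2.
e_{79}(P,Q) = (120895066931634 + 49695850086530*t + 96521603477711*t^2)^{70} = 160555895155168 + 151646242423790*t + 115955318452549*t^2.

160555895155168 + 151646242423790*t + 115955318452549*t^2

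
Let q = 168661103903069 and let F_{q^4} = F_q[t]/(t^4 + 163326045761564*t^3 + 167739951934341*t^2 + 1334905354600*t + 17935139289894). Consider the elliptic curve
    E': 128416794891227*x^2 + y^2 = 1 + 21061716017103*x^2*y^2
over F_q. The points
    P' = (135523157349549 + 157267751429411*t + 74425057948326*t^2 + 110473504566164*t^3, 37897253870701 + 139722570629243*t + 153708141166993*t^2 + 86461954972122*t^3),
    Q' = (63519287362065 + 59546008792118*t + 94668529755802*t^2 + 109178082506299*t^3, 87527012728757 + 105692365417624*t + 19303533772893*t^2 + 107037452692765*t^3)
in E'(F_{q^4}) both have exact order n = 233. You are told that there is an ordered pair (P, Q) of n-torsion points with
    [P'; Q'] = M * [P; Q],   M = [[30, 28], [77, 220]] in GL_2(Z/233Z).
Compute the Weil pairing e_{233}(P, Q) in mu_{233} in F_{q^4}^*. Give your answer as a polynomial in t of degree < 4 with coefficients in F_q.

56679894460079 + 6723090341192*t + 11491194459716*t^2 + 27390276949258*t^3

e_{233}(aP+bQ,cP+dQ) = e_{233}(P,Q)^(ad-bc); with (a,b,c,d)=(30,28,77,220) this gives the det-233 law.
det M = 30*220 - 28*77 = 4444 = 17 (mod 233); 17^{-1} = 96 (mod 233).
Map (x,y)_Ed via u=(1+y)/(1-y), v=(1+y)/((1-y)x) to Montgomery A=148617463356146,B=51537226147698; then to (a',b')=(8690420123498,138874690326431).
n = 233 = (11101001)_2 (8 bits, wt 5); accumulate f_{233,P'}(Q'+S)/f_{233,P'}(S) along the 7-step ladder.
e_{233}(P',Q') = 8968039560466 + 70272933555689*t + 56073266476130*t^2 + 64752163800989*t^3.
Finally e_{233}(P,Q) = 56679894460079 + 6723090341192*t + 11491194459716*t^2 + 27390276949258*t^3.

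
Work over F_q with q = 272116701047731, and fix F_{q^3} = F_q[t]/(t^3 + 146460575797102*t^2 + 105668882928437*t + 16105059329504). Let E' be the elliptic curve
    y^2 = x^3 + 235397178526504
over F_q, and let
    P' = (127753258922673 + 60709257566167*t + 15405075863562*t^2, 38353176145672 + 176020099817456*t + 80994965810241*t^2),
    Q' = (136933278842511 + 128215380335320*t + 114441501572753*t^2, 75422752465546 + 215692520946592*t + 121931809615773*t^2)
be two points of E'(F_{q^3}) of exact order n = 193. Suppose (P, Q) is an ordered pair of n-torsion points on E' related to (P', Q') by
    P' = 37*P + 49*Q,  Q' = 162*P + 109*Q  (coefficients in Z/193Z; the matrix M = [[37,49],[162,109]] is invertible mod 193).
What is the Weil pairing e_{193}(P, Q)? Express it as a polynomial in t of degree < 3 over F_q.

230941407454986 + 191975741136359*t + 66992306572795*t^2

Since e_{193}(P,P)=e_{193}(Q,Q)=1 and e_{193}(Q,P)=e_{193}(P,Q)^{-1}, expanding e_{193}(37*P + 49*Q,162*P + 109*Q) leaves e(P,Q)^det(M).
37*109 - 49*162 = -3905; reduced mod 193: det = 148, inverse 30.
Miller loop for e_{193} over F_{272116701047731^3}: bits of 193 = 11000001; 7 double steps + 2 add steps, l/v at each.
So e_{193}(P',Q') = 61347737068730 + 241616299647993*t + 151990319501833*t^2.
e_{193}(P,Q) = (61347737068730 + 241616299647993*t + 151990319501833*t^2)^{30} = 230941407454986 + 191975741136359*t + 66992306572795*t^2.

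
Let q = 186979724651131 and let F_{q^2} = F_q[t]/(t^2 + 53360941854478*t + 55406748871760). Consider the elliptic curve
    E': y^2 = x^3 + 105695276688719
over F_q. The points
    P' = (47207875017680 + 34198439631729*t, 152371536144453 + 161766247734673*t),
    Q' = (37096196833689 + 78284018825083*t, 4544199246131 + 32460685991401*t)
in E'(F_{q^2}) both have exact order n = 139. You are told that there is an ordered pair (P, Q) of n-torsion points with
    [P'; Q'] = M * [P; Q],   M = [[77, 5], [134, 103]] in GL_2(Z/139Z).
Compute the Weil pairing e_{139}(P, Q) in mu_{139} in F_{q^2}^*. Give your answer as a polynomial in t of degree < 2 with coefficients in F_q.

e_{139}(aP+bQ,cP+dQ) = e_{139}(P,Q)^(ad-bc); with (a,b,c,d)=(77,5,134,103) this gives the det-139 law.
det M = 77*103 - 5*134 = 7261 = 33 (mod 139); 33^{-1} = 59 (mod 139).
n = 139 = (10001011)_2 (8 bits, wt 4); accumulate f_{139,P'}(Q'+S)/f_{139,P'}(S) along the 7-step ladder.
Miller gives e_{139}(P',Q') = 170546551760034 + 184593284474713*t in F_{186979724651131^2}.
Raise to 59: e(P,Q) = 186751504356844 + 148160538512006*t in mu_{139}.

186751504356844 + 148160538512006*t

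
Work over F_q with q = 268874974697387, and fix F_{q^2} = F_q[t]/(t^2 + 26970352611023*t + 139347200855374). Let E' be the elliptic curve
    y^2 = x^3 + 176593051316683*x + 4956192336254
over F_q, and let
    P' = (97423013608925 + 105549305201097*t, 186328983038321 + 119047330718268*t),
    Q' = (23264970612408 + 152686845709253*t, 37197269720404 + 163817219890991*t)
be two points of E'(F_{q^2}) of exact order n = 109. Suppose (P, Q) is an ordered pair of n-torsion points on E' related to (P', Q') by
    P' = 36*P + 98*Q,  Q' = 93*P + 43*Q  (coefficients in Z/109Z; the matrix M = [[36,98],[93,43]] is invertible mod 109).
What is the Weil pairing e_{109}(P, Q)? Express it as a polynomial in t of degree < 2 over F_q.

Alternating bilinearity on E[109] (values in mu_{109} in F_{268874974697387^2}) gives e(P',Q') = e(P,Q)^det(M).
36*43 - 98*93 = -7566; reduced mod 109: det = 64, inverse 46.
n = 109 = (1101101)_2 (7 bits, wt 5); accumulate f_{109,P'}(Q'+S)/f_{109,P'}(S) along the 6-step ladder.
So e_{109}(P',Q') = 53734571067944 + 2265877904029*t.
Finally e_{109}(P,Q) = 171492249907541 + 125031881418018*t.

171492249907541 + 125031881418018*t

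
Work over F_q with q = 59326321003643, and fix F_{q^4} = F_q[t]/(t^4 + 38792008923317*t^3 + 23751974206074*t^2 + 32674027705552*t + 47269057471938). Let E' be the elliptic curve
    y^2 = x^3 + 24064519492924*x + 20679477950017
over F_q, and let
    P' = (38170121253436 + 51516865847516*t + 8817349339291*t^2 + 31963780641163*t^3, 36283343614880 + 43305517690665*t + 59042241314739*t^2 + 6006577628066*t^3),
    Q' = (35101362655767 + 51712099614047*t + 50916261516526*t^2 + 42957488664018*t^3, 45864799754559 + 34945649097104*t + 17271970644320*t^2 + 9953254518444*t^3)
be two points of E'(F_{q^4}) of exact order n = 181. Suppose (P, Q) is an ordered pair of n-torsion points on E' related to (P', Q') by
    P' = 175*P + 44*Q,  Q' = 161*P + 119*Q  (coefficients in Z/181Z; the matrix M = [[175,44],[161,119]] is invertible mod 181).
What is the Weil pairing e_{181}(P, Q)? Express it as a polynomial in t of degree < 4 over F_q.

e_{181} is bilinear + alternating on E[181], so e_{181}(175*P + 44*Q, 161*P + 119*Q) = e_{181}(P,Q)^(175*119-44*161).
det M = 175*119 - 44*161 = 13741 = 166 (mod 181); 166^{-1} = 12 (mod 181).
Run Miller on y^2=x^3+24064519492924*x+20679477950017 over F_{59326321003643}: ladder 10110101 (8 bits); e = f_P(D_Q)/f_Q(D_P).
f_P(D_Q)/f_Q(D_P) = 38127372603575 + 56169690957129*t + 18659910840390*t^2 + 45115344513203*t^3.
Hence e(P,Q) = 23008038377071 + 20545318831058*t + 51790547296190*t^2 + 39740227445603*t^3 in F_{59326321003643^4}^*.

23008038377071 + 20545318831058*t + 51790547296190*t^2 + 39740227445603*t^3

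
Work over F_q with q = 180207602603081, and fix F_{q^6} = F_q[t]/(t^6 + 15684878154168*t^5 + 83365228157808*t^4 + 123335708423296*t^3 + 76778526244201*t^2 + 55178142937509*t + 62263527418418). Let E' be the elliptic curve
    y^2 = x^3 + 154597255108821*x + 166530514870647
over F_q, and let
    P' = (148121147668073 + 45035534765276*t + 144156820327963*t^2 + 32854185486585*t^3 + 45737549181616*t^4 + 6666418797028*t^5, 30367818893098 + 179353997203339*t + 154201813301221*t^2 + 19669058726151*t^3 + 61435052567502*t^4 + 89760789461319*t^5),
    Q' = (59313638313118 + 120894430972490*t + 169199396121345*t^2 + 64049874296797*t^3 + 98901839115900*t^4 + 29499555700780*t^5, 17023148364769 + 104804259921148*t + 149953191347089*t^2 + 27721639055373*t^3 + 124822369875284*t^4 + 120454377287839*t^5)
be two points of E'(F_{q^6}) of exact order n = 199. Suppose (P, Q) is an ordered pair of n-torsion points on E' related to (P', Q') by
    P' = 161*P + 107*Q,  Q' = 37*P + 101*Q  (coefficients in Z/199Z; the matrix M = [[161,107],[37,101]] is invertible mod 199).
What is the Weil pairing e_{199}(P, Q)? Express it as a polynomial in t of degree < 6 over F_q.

e_{199}(aP+bQ,cP+dQ) = e_{199}(P,Q)^(ad-bc); with (a,b,c,d)=(161,107,37,101) this gives the det-199 law.
det M = 161*101 - 107*37 = 12302 = 163 (mod 199); 163^{-1} = 105 (mod 199).
Miller loop for e_{199} over F_{180207602603081^6}: bits of 199 = 11000111; 7 double steps + 4 add steps, l/v at each.
f_P(D_Q)/f_Q(D_P) = 47189108432441 + 51089904956975*t + 160054255552458*t^2 + 151227250275276*t^3 + 101254098408130*t^4 + 114811081267846*t^5.
(47189108432441 + 51089904956975*t + 160054255552458*t^2 + 151227250275276*t^3 + 101254098408130*t^4 + 114811081267846*t^5)^{105} mod (180207602603081,f) = 51808878040781 + 158960550441556*t + 109852807971526*t^2 + 154236765889305*t^3 + 169741506684718*t^4 + 88208933945429*t^5.

51808878040781 + 158960550441556*t + 109852807971526*t^2 + 154236765889305*t^3 + 169741506684718*t^4 + 88208933945429*t^5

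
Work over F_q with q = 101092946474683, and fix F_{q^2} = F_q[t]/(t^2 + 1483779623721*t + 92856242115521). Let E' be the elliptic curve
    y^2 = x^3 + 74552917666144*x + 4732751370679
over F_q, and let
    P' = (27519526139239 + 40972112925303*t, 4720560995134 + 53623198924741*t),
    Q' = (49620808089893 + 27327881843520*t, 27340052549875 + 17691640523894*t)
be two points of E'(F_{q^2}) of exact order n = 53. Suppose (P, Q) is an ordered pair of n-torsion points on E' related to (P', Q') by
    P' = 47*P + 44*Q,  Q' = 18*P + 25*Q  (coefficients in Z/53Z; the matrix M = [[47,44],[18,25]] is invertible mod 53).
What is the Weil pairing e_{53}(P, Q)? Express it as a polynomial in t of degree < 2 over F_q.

53265069927565 + 54522431804307*t

e_{53}(aP+bQ,cP+dQ) = e_{53}(P,Q)^(ad-bc); with (a,b,c,d)=(47,44,18,25) this gives the det-53 law.
Inverting 12 mod 53: 31. Thus e_{53}(P,Q) = e(P',Q')^{31}.
Run Miller on y^2=x^3+74552917666144*x+4732751370679 over F_{101092946474683}: ladder 110101 (6 bits); e = f_P(D_Q)/f_Q(D_P).
Miller gives e_{53}(P',Q') = 58565872463897 + 74128287128552*t in F_{101092946474683^2}.
Hence e(P,Q) = 53265069927565 + 54522431804307*t in F_{101092946474683^2}^*.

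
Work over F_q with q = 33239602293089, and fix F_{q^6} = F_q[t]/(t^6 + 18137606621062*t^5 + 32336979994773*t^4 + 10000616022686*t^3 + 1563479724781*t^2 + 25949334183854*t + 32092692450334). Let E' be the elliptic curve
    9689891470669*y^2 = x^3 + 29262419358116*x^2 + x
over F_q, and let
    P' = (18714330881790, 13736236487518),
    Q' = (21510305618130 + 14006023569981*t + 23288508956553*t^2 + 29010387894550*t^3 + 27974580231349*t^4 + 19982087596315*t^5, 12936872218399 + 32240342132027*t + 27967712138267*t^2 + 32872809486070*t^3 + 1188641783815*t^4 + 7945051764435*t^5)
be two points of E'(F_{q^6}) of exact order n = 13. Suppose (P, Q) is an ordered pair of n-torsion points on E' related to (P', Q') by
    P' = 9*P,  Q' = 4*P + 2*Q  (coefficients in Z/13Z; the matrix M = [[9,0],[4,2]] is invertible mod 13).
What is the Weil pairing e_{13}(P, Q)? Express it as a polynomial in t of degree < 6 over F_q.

e_{13} is bilinear + alternating on E[13], so e_{13}(9*P, 4*P + 2*Q) = e_{13}(P,Q)^(9*2-0*4).
So e_{13}(P,Q) = e_{13}(P',Q')^{8}, since 5*8 = 1 mod 13.
Set x_W=16100747388220*u+21999911076846, y_W=16100747388220*v; then E': y_W^2=x_W^3+23708236947644*x_W+7606453272793.
Double-and-add over 1101: 4-1 doublings, 3-1 additions; each step l_{T,T}/v_{2T} or l_{T,P'}/v at Q'+S for random S.
e_{13}(P',Q') = 8069742488812 + 23038430786943*t + 32636650022241*t^2 + 25769939527987*t^3 + 32693982450863*t^4 + 26715422032770*t^5.
Hence e(P,Q) = 20229043619276 + 23948377926937*t + 3360061047608*t^2 + 32670515212759*t^3 + 32639143528562*t^4 + 10808788321593*t^5 in F_{33239602293089^6}^*.

20229043619276 + 23948377926937*t + 3360061047608*t^2 + 32670515212759*t^3 + 32639143528562*t^4 + 10808788321593*t^5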